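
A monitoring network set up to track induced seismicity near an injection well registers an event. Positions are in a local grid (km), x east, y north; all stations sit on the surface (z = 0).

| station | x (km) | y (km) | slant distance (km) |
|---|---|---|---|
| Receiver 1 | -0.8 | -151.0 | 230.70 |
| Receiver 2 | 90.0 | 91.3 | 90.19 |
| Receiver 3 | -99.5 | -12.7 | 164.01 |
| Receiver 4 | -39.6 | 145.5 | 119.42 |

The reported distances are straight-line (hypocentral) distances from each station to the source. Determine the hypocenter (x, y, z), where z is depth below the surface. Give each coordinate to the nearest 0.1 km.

(28.3, 69.3, 62.0)

Each station gives a sphere (x−x_i)² + (y−y_i)² + z² = d_i² (stations at z=0).
Subtracting the Receiver 1 sphere from Receiver 2 and Receiver 3: z² cancels, leaving linear equations in x and y:
181.6 x + 484.6 y = 38722.30
-197.4 x + 276.6 y = 13583.11
Solving: x ≈ 28.297, y ≈ 69.302 km (keep extra digits for the depth step; rounded: 28.3, 69.3).
Then from the Receiver 1 sphere: z² = 230.70² − (x + 0.8)² − (y + 151.0)² with x = 28.297, y = 69.302, so z ≈ 61.991 ≈ 62.0 km.
Check against Receiver 4 (with the unrounded solution): distance 119.41 ≈ 119.42 km. ✓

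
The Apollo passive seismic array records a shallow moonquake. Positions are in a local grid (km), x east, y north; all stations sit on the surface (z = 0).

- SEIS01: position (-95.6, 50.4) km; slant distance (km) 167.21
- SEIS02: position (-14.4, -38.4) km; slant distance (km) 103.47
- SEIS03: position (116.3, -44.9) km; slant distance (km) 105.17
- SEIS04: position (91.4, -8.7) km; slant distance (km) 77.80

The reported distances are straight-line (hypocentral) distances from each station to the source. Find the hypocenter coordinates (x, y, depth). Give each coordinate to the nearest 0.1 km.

(52.0, 6.7, 65.3)

Each station gives a sphere (x−x_i)² + (y−y_i)² + z² = d_i² (stations at z=0).
Subtracting the SEIS01 sphere from SEIS02 and SEIS03: z² cancels, leaving linear equations in x and y:
162.4 x − 177.6 y = 7255.54
423.8 x − 190.6 y = 20760.64
Solving: x ≈ 51.997, y ≈ 6.694 km (keep extra digits for the depth step; rounded: 52.0, 6.7).
Then from the SEIS01 sphere: z² = 167.21² − (x + 95.6)² − (y − 50.4)² with x = 51.997, y = 6.694, so z ≈ 65.300 ≈ 65.3 km.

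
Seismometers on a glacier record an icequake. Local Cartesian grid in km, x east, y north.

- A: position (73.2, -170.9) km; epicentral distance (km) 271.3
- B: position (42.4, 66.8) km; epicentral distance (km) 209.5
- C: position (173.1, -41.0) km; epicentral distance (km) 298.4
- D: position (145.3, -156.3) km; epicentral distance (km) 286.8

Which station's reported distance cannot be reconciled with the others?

Solve using three stations at a time. Using B, C, D (subtract circle equations pairwise → linear system) gives (x, y) ≈ (-124.8, -59.6).
Distances from that point to each station vs reported:
  A: calculated 227.1 vs reported 271.3 → residual 44.2 km
  B: calculated 209.6 vs reported 209.5 → residual 0.1 km
  C: calculated 298.5 vs reported 298.4 → residual 0.1 km
  D: calculated 286.9 vs reported 286.8 → residual 0.1 km
B, C, D are mutually consistent (residuals ≈ 0); A is off by 44.2 km.

A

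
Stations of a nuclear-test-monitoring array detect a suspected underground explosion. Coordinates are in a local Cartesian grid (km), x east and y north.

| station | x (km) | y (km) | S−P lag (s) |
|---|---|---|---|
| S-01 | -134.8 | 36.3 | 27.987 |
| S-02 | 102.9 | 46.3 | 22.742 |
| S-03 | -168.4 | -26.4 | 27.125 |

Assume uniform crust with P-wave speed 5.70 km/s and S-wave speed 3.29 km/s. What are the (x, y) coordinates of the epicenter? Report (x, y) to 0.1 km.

Distance from S−P lag: d = Δt · v_P v_S / (v_P − v_S) = Δt · (5.70·3.29)/(5.70−3.29) ≈ 7.7813·Δt.
So d_S-01 = 217.78, d_S-02 = 176.96, d_S-03 = 211.07 km.
Circle about each station: (x + 134.8)² + (y − 36.3)² = 217.78²; (x − 102.9)² + (y − 46.3)² = 176.96²; (x + 168.4)² + (y + 26.4)² = 211.07².
Subtracting pairs of circle equations eliminates x²+y² and gives linear equations (the radical axes):
475.4 x + 20.0 y = 9356.66
-67.2 x − 125.4 y = 12444.37
Solving the 2×2 system: x ≈ 24.4, y ≈ -112.3 km.

24.4 km east, -112.3 km north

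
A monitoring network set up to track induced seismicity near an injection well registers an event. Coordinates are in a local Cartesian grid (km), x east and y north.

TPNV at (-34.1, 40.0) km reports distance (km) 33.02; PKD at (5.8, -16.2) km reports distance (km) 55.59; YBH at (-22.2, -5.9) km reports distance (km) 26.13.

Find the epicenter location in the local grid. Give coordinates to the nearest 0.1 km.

Circle about each station: (x + 34.1)² + (y − 40.0)² = 33.02²; (x − 5.8)² + (y + 16.2)² = 55.59²; (x + 22.2)² + (y + 5.9)² = 26.13².
Subtracting the TPNV equation from the PKD and YBH equations removes the quadratic terms:
79.8 x − 112.4 y = -4466.66
23.8 x − 91.8 y = -1827.62
Solving the 2×2 system: x ≈ -44.0, y ≈ 8.5 km.

x ≈ -44.0 km, y ≈ 8.5 km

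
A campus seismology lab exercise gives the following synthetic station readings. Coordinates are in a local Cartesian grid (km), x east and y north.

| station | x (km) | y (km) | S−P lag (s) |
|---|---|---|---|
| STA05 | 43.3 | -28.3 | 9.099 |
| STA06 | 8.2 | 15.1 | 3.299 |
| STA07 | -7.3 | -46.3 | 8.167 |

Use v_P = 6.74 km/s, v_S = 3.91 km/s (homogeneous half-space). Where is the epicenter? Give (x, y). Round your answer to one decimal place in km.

-19.3 km east, 28.8 km north

Distance from S−P lag: d = Δt · v_P v_S / (v_P − v_S) = Δt · (6.74·3.91)/(6.74−3.91) ≈ 9.3122·Δt.
So d_STA05 = 84.73, d_STA06 = 30.72, d_STA07 = 76.05 km.
Circle about each station: (x − 43.3)² + (y + 28.3)² = 84.73²; (x − 8.2)² + (y − 15.1)² = 30.72²; (x + 7.3)² + (y + 46.3)² = 76.05².
Subtracting pairs of circle equations eliminates x²+y² and gives linear equations (the radical axes):
-70.2 x + 86.8 y = 3854.92
-101.2 x − 36.0 y = 916.77
Solving the 2×2 system: x ≈ -19.3, y ≈ 28.8 km.
Check against STA05 (with the unrounded x, y): √((x − 43.3)²+(y + 28.3)²) = 84.73 ≈ 84.73 km. ✓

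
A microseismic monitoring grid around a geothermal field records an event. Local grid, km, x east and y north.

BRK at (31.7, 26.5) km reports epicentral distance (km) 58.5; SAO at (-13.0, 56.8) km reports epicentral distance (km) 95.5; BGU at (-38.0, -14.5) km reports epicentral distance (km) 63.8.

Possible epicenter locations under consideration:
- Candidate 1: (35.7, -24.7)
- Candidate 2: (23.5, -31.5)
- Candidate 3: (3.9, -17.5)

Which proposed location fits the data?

Candidate 2

For each candidate, compare |candidate − station| to the reported distance:
Candidate 1: residuals BRK 7.1, SAO 0.6, BGU 10.6 → max 10.6 km
Candidate 2: residuals BRK 0.1, SAO 0.0, BGU 0.0 → max 0.1 km
Candidate 3: residuals BRK 6.5, SAO 19.3, BGU 21.8 → max 21.8 km
Only Candidate 2 has all residuals ≈ 0.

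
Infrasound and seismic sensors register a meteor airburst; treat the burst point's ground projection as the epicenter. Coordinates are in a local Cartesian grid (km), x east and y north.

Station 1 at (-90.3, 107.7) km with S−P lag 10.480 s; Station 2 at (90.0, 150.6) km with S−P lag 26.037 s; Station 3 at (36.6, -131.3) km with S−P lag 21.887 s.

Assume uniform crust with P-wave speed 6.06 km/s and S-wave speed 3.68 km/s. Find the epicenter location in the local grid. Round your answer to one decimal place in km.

-110.5 km east, 11.6 km north

Distance from S−P lag: d = Δt · v_P v_S / (v_P − v_S) = Δt · (6.06·3.68)/(6.06−3.68) ≈ 9.3701·Δt.
So d_Station 1 = 98.20, d_Station 2 = 243.97, d_Station 3 = 205.08 km.
Circle about each station: (x + 90.3)² + (y − 107.7)² = 98.20²; (x − 90.0)² + (y − 150.6)² = 243.97²; (x − 36.6)² + (y + 131.3)² = 205.08².
Subtracting pairs of circle equations eliminates x²+y² and gives linear equations (the radical axes):
360.6 x + 85.8 y = -38851.14
253.8 x − 478.0 y = -33588.70
Solving the 2×2 system: x ≈ -110.5, y ≈ 11.6 km.
Check against Station 1 (with the unrounded x, y): √((x + 90.3)²+(y − 107.7)²) = 98.20 ≈ 98.20 km. ✓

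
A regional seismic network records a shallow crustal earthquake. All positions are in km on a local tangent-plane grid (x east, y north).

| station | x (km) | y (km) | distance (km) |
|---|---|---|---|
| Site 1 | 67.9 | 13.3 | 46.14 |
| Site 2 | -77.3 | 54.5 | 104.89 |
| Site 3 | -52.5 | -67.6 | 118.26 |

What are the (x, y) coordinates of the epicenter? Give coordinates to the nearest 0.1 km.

22.9 km east, 23.5 km north

Circle about each station: (x − 67.9)² + (y − 13.3)² = 46.14²; (x + 77.3)² + (y − 54.5)² = 104.89²; (x + 52.5)² + (y + 67.6)² = 118.26².
Subtracting the Site 1 equation from the Site 2 and Site 3 equations removes the quadratic terms:
-290.4 x + 82.4 y = -4714.77
-240.8 x − 161.8 y = -9317.82
Solving the 2×2 system: x ≈ 22.9, y ≈ 23.5 km.
Check against Site 1 (with the unrounded x, y): √((x − 67.9)²+(y − 13.3)²) = 46.14 ≈ 46.14 km. ✓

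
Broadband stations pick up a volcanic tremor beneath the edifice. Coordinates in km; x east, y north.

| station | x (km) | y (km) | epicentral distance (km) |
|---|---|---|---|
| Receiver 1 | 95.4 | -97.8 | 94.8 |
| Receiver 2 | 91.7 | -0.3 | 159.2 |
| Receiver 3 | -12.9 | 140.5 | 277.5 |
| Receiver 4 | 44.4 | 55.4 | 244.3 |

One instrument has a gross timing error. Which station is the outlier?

Solve using three stations at a time. Using Receiver 1, Receiver 2, Receiver 3 (subtract circle equations pairwise → linear system) gives (x, y) ≈ (8.7, -136.2).
Distances from that point to each station vs reported:
  Receiver 1: calculated 94.8 vs reported 94.8 → residual 0.0 km
  Receiver 2: calculated 159.2 vs reported 159.2 → residual 0.0 km
  Receiver 3: calculated 277.5 vs reported 277.5 → residual 0.0 km
  Receiver 4: calculated 194.9 vs reported 244.3 → residual 49.4 km
Receiver 1, Receiver 2, Receiver 3 are mutually consistent (residuals ≈ 0); Receiver 4 is off by 49.4 km.

Receiver 4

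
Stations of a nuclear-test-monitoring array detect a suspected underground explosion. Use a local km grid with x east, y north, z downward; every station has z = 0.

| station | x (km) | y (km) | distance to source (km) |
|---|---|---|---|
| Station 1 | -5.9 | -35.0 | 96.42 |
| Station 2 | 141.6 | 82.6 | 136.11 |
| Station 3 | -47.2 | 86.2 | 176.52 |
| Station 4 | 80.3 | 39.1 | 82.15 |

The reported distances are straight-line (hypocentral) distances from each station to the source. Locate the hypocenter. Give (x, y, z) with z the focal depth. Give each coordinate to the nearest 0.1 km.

x ≈ 78.5 km, y ≈ -28.8 km, depth ≈ 46.2 km

Each station gives a sphere (x−x_i)² + (y−y_i)² + z² = d_i² (stations at z=0).
Subtracting the Station 1 sphere from Station 2 and Station 3: z² cancels, leaving linear equations in x and y:
295.0 x + 235.2 y = 16384.39
-82.6 x + 242.4 y = -13464.02
Solving: x ≈ 78.499, y ≈ -28.796 km (keep extra digits for the depth step; rounded: 78.5, -28.8).
Then from the Station 1 sphere: z² = 96.42² − (x + 5.9)² − (y + 35.0)² with x = 78.499, y = -28.796, so z ≈ 46.208 ≈ 46.2 km.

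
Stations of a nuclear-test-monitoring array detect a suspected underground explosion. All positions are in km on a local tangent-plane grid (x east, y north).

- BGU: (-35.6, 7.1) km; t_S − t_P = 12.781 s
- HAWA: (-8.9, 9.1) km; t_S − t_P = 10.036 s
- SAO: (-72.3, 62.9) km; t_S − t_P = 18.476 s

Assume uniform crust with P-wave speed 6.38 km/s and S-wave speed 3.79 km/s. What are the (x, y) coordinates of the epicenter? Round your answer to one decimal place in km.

Distance from S−P lag: d = Δt · v_P v_S / (v_P − v_S) = Δt · (6.38·3.79)/(6.38−3.79) ≈ 9.3360·Δt.
So d_BGU = 119.32, d_HAWA = 93.70, d_SAO = 172.49 km.
Circle about each station: (x + 35.6)² + (y − 7.1)² = 119.32²; (x + 8.9)² + (y − 9.1)² = 93.70²; (x + 72.3)² + (y − 62.9)² = 172.49².
Subtracting pairs of circle equations eliminates x²+y² and gives linear equations (the radical axes):
53.4 x + 4.0 y = 4301.82
-73.4 x + 111.6 y = -7649.61
Solving the 2×2 system: x ≈ 81.7, y ≈ -14.8 km.

(81.7, -14.8)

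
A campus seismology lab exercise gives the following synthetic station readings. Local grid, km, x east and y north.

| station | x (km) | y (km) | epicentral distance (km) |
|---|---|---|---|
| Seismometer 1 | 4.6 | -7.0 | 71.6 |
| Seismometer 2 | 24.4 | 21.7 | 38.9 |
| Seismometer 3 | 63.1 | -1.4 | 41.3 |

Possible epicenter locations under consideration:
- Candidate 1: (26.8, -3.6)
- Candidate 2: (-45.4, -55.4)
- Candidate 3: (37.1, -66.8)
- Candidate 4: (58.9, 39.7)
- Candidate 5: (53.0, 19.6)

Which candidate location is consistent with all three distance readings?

For each candidate, compare |candidate − station| to the reported distance:
Candidate 1: residuals Seismometer 1 49.1, Seismometer 2 13.5, Seismometer 3 4.9 → max 49.1 km
Candidate 2: residuals Seismometer 1 2.0, Seismometer 2 65.1, Seismometer 3 79.9 → max 79.9 km
Candidate 3: residuals Seismometer 1 3.5, Seismometer 2 50.5, Seismometer 3 29.1 → max 50.5 km
Candidate 4: residuals Seismometer 1 0.0, Seismometer 2 0.0, Seismometer 3 0.0 → max 0.0 km
Candidate 5: residuals Seismometer 1 16.4, Seismometer 2 10.2, Seismometer 3 18.0 → max 18.0 km
Only Candidate 4 has all residuals ≈ 0.

Candidate 4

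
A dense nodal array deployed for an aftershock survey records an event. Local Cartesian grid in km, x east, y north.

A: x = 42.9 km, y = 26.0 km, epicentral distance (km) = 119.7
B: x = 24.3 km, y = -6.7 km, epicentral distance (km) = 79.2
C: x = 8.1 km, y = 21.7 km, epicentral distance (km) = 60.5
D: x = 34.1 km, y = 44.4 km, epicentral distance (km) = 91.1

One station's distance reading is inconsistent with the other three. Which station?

A

Solve using three stations at a time. Using B, C, D (subtract circle equations pairwise → linear system) gives (x, y) ≈ (-52.0, 14.6).
Distances from that point to each station vs reported:
  A: calculated 95.6 vs reported 119.7 → residual 24.1 km
  B: calculated 79.2 vs reported 79.2 → residual 0.0 km
  C: calculated 60.5 vs reported 60.5 → residual 0.0 km
  D: calculated 91.1 vs reported 91.1 → residual 0.0 km
B, C, D are mutually consistent (residuals ≈ 0); A is off by 24.1 km.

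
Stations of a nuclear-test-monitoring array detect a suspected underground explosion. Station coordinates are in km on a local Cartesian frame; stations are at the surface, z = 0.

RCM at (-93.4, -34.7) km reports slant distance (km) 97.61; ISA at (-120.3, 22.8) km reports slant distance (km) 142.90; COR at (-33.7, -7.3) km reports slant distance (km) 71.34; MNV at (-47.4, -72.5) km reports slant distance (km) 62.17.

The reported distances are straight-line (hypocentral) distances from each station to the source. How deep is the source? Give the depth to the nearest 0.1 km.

Each station gives a sphere (x−x_i)² + (y−y_i)² + z² = d_i² (stations at z=0).
Subtracting the RCM sphere from ISA and COR: z² cancels, leaving linear equations in x and y:
-53.8 x + 115.0 y = -5828.42
119.4 x + 54.8 y = -4300.35
Solving: x ≈ -10.501, y ≈ -55.594 km (keep extra digits for the depth step; rounded: -10.5, -55.6).
Then from the RCM sphere: z² = 97.61² − (x + 93.4)² − (y + 34.7)² with x = -10.501, y = -55.594, so z ≈ 47.105 ≈ 47.1 km.
Check against MNV (with the unrounded solution): distance 62.18 ≈ 62.17 km. ✓

z ≈ 47.1 km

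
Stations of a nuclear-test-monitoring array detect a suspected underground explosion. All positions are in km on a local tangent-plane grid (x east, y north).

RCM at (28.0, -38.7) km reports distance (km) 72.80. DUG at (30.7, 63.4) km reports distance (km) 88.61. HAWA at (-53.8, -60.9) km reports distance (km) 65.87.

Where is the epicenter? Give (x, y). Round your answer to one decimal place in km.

x ≈ -32.7 km, y ≈ 1.5 km

Circle about each station: (x − 28.0)² + (y + 38.7)² = 72.80²; (x − 30.7)² + (y − 63.4)² = 88.61²; (x + 53.8)² + (y + 60.9)² = 65.87².
Subtracting pairs of circle equations eliminates x²+y² and gives linear equations (the radical axes):
5.4 x + 204.2 y = 128.47
-163.6 x − 44.4 y = 5282.54
Solving the 2×2 system: x ≈ -32.7, y ≈ 1.5 km.
Check against RCM (with the unrounded x, y): √((x − 28.0)²+(y + 38.7)²) = 72.80 ≈ 72.80 km. ✓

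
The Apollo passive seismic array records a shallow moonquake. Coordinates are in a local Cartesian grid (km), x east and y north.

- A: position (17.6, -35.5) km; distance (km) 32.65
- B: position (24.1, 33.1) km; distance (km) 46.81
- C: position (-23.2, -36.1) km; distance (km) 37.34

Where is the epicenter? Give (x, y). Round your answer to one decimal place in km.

0.8 km east, -7.5 km north

Circle about each station: (x − 17.6)² + (y + 35.5)² = 32.65²; (x − 24.1)² + (y − 33.1)² = 46.81²; (x + 23.2)² + (y + 36.1)² = 37.34².
Subtracting pairs of circle equations eliminates x²+y² and gives linear equations (the radical axes):
13.0 x + 137.2 y = -1018.74
-81.6 x − 1.2 y = -56.81
Solving the 2×2 system: x ≈ 0.8, y ≈ -7.5 km.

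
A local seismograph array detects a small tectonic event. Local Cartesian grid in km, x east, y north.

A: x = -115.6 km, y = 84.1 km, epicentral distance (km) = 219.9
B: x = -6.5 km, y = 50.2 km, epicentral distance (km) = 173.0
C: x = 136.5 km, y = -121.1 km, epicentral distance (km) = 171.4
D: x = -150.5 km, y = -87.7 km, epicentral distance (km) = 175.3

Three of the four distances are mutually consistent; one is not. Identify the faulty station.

Solve using three stations at a time. Using A, B, C (subtract circle equations pairwise → linear system) gives (x, y) ≈ (-34.9, -120.4).
Distances from that point to each station vs reported:
  A: calculated 219.9 vs reported 219.9 → residual 0.0 km
  B: calculated 173.0 vs reported 173.0 → residual 0.0 km
  C: calculated 171.4 vs reported 171.4 → residual 0.0 km
  D: calculated 120.2 vs reported 175.3 → residual 55.1 km
A, B, C are mutually consistent (residuals ≈ 0); D is off by 55.1 km.

D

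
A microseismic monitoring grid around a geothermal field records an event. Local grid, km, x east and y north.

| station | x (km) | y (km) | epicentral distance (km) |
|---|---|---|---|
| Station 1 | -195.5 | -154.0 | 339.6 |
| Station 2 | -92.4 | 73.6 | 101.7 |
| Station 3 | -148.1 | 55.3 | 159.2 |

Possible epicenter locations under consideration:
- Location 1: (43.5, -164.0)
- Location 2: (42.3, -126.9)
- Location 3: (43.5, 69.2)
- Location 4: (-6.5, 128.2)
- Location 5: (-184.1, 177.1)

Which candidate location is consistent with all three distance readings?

Location 4

For each candidate, compare |candidate − station| to the reported distance:
Location 1: residuals Station 1 100.4, Station 2 172.0, Station 3 132.0 → max 172.0 km
Location 2: residuals Station 1 100.3, Station 2 139.8, Station 3 104.3 → max 139.8 km
Location 3: residuals Station 1 12.6, Station 2 34.3, Station 3 32.9 → max 34.3 km
Location 4: residuals Station 1 0.0, Station 2 0.1, Station 3 0.1 → max 0.1 km
Location 5: residuals Station 1 8.3, Station 2 36.6, Station 3 32.2 → max 36.6 km
Only Location 4 has all residuals ≈ 0.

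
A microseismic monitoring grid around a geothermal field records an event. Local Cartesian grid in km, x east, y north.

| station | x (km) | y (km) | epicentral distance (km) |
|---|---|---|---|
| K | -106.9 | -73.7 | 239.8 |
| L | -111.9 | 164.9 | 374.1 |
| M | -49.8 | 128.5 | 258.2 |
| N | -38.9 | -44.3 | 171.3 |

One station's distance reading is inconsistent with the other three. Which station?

L

Solve using three stations at a time. Using K, M, N (subtract circle equations pairwise → linear system) gives (x, y) ≈ (132.3, -54.8).
Distances from that point to each station vs reported:
  K: calculated 240.0 vs reported 239.8 → residual 0.2 km
  L: calculated 328.5 vs reported 374.1 → residual 45.6 km
  M: calculated 258.4 vs reported 258.2 → residual 0.2 km
  N: calculated 171.5 vs reported 171.3 → residual 0.2 km
K, M, N are mutually consistent (residuals ≈ 0); L is off by 45.6 km.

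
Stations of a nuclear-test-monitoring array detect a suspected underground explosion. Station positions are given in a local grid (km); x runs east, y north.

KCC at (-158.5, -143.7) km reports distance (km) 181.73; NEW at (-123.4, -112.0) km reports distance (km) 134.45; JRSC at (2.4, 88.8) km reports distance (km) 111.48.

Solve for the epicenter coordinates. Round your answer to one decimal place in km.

(-26.4, -18.9)

Circle about each station: (x + 158.5)² + (y + 143.7)² = 181.73²; (x + 123.4)² + (y + 112.0)² = 134.45²; (x − 2.4)² + (y − 88.8)² = 111.48².
Subtracting the KCC equation from the NEW and JRSC equations removes the quadratic terms:
70.2 x + 63.4 y = -3051.39
321.8 x + 465.0 y = -17282.74
Solving the 2×2 system: x ≈ -26.4, y ≈ -18.9 km.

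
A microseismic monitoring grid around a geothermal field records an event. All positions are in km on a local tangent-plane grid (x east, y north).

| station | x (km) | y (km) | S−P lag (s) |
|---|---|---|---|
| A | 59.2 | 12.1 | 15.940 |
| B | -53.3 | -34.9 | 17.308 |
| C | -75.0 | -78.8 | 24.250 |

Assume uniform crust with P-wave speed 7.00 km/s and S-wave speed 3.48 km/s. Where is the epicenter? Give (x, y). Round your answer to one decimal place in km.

Distance from S−P lag: d = Δt · v_P v_S / (v_P − v_S) = Δt · (7.00·3.48)/(7.00−3.48) ≈ 6.9205·Δt.
So d_A = 110.31, d_B = 119.78, d_C = 167.82 km.
Circle about each station: (x − 59.2)² + (y − 12.1)² = 110.31²; (x + 53.3)² + (y + 34.9)² = 119.78²; (x + 75.0)² + (y + 78.8)² = 167.82².
Subtracting pairs of circle equations eliminates x²+y² and gives linear equations (the radical axes):
-225.0 x − 94.0 y = -1771.10
-268.4 x − 181.8 y = -7811.87
Solving the 2×2 system: x ≈ -26.3, y ≈ 81.8 km.
Check against A (with the unrounded x, y): √((x − 59.2)²+(y − 12.1)²) = 110.32 ≈ 110.31 km. ✓

-26.3 km east, 81.8 km north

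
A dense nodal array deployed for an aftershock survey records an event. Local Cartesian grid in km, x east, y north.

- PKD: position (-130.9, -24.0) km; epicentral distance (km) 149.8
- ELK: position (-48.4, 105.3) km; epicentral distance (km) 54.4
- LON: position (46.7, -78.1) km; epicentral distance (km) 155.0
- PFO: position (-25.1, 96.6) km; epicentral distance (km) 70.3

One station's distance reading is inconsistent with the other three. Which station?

Solve using three stations at a time. Using PKD, ELK, LON (subtract circle equations pairwise → linear system) gives (x, y) ≈ (-11.0, 65.8).
Distances from that point to each station vs reported:
  PKD: calculated 149.8 vs reported 149.8 → residual 0.0 km
  ELK: calculated 54.4 vs reported 54.4 → residual 0.0 km
  LON: calculated 155.0 vs reported 155.0 → residual 0.0 km
  PFO: calculated 33.9 vs reported 70.3 → residual 36.4 km
PKD, ELK, LON are mutually consistent (residuals ≈ 0); PFO is off by 36.4 km.

PFO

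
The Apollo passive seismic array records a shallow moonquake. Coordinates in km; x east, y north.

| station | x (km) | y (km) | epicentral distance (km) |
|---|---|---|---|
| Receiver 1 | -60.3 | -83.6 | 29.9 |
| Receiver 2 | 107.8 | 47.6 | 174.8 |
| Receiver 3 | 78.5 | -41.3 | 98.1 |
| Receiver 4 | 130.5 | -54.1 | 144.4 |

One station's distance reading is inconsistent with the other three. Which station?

Receiver 1

Solve using three stations at a time. Using Receiver 2, Receiver 3, Receiver 4 (subtract circle equations pairwise → linear system) gives (x, y) ≈ (-11.4, -80.1).
Distances from that point to each station vs reported:
  Receiver 1: calculated 49.0 vs reported 29.9 → residual 19.1 km
  Receiver 2: calculated 174.7 vs reported 174.8 → residual 0.1 km
  Receiver 3: calculated 98.0 vs reported 98.1 → residual 0.1 km
  Receiver 4: calculated 144.3 vs reported 144.4 → residual 0.1 km
Receiver 2, Receiver 3, Receiver 4 are mutually consistent (residuals ≈ 0); Receiver 1 is off by 19.1 km.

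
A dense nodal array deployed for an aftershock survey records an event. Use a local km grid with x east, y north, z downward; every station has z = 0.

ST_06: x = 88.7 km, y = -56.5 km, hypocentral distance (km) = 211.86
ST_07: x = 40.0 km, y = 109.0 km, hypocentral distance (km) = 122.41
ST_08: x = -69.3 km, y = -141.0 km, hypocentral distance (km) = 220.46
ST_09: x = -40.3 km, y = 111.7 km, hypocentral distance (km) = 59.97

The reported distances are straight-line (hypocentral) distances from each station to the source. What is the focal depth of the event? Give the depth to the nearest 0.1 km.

Each station gives a sphere (x−x_i)² + (y−y_i)² + z² = d_i² (stations at z=0).
Subtracting the ST_06 sphere from ST_07 and ST_08: z² cancels, leaving linear equations in x and y:
-97.4 x + 331.0 y = 32321.51
-316.0 x − 169.0 y = 9905.60
Solving: x ≈ -72.207, y ≈ 76.401 km (keep extra digits for the depth step; rounded: -72.2, 76.4).
Then from the ST_06 sphere: z² = 211.86² − (x − 88.7)² − (y + 56.5)² with x = -72.207, y = 76.401, so z ≈ 36.482 ≈ 36.5 km.
Check against ST_09 (with the unrounded solution): distance 59.96 ≈ 59.97 km. ✓

depth ≈ 36.5 km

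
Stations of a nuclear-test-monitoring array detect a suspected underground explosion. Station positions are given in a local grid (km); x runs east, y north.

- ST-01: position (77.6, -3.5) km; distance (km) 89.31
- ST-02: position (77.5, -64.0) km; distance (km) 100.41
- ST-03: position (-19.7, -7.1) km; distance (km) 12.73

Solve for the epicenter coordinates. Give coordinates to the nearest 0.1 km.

(-10.8, -16.2)

Circle about each station: (x − 77.6)² + (y + 3.5)² = 89.31²; (x − 77.5)² + (y + 64.0)² = 100.41²; (x + 19.7)² + (y + 7.1)² = 12.73².
Subtracting pairs of circle equations eliminates x²+y² and gives linear equations (the radical axes):
-0.2 x − 121.0 y = 1962.35
-194.6 x − 7.2 y = 2218.71
Solving the 2×2 system: x ≈ -10.8, y ≈ -16.2 km.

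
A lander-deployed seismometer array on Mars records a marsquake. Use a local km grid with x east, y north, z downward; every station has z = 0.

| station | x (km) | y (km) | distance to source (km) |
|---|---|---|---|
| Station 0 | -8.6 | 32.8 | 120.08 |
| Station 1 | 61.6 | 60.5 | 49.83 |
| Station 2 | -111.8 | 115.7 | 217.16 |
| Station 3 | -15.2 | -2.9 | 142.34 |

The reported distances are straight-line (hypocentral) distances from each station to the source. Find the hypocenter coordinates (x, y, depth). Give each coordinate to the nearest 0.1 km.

(99.9, 76.1, 27.8)

Each station gives a sphere (x−x_i)² + (y−y_i)² + z² = d_i² (stations at z=0).
Subtracting the Station 0 sphere from Station 1 and Station 2: z² cancels, leaving linear equations in x and y:
140.4 x + 55.4 y = 18241.19
-206.4 x + 165.8 y = -8003.33
Solving: x ≈ 99.899, y ≈ 76.090 km (keep extra digits for the depth step; rounded: 99.9, 76.1).
Then from the Station 0 sphere: z² = 120.08² − (x + 8.6)² − (y − 32.8)² with x = 99.899, y = 76.090, so z ≈ 27.806 ≈ 27.8 km.
Check against Station 3 (with the unrounded solution): distance 142.34 ≈ 142.34 km. ✓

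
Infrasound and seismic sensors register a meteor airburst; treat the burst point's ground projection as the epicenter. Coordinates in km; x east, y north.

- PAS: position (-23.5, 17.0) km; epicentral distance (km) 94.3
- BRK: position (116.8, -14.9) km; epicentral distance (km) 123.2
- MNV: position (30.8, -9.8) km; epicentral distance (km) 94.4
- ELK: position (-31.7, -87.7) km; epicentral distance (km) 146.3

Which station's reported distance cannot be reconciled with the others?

ELK

Solve using three stations at a time. Using PAS, BRK, MNV (subtract circle equations pairwise → linear system) gives (x, y) ≈ (43.1, 83.8).
Distances from that point to each station vs reported:
  PAS: calculated 94.3 vs reported 94.3 → residual 0.0 km
  BRK: calculated 123.2 vs reported 123.2 → residual 0.0 km
  MNV: calculated 94.4 vs reported 94.4 → residual 0.0 km
  ELK: calculated 187.1 vs reported 146.3 → residual 40.8 km
PAS, BRK, MNV are mutually consistent (residuals ≈ 0); ELK is off by 40.8 km.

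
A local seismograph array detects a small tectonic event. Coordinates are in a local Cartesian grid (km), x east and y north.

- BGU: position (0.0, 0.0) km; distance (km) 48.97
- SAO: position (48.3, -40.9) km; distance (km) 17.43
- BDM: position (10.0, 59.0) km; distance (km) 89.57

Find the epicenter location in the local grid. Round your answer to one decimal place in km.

Circle about each station: x² + y² = 48.97²; (x − 48.3)² + (y + 40.9)² = 17.43²; (x − 10.0)² + (y − 59.0)² = 89.57².
Subtracting the BGU equation from the SAO and BDM equations removes the quadratic terms:
96.6 x − 81.8 y = 6099.96
20.0 x + 118.0 y = -2043.72
Solving the 2×2 system: x ≈ 42.4, y ≈ -24.5 km.
Check against BGU (with the unrounded x, y): √(x²+y²) = 48.97 ≈ 48.97 km. ✓

42.4 km east, -24.5 km north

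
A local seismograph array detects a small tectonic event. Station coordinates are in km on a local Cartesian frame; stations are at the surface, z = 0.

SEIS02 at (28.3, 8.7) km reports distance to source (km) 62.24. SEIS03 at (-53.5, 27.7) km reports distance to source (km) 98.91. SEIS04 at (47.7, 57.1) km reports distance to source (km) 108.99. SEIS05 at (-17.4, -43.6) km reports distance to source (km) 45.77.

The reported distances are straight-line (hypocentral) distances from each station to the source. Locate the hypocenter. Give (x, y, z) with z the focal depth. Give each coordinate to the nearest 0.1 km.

Each station gives a sphere (x−x_i)² + (y−y_i)² + z² = d_i² (stations at z=0).
Subtracting the SEIS02 sphere from SEIS03 and SEIS04: z² cancels, leaving linear equations in x and y:
-163.6 x + 38.0 y = -3156.41
38.8 x + 96.8 y = -3345.88
Solving: x ≈ 10.305, y ≈ -38.696 km (keep extra digits for the depth step; rounded: 10.3, -38.7).
Then from the SEIS02 sphere: z² = 62.24² − (x − 28.3)² − (y − 8.7)² with x = 10.305, y = -38.696, so z ≈ 36.106 ≈ 36.1 km.

(10.3, -38.7, 36.1)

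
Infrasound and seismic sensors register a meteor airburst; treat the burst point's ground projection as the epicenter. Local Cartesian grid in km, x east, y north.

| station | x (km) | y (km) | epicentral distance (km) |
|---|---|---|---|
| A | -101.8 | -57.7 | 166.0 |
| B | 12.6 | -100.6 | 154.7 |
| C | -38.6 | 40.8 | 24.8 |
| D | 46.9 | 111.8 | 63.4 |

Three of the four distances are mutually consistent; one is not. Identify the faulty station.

C

Solve using three stations at a time. Using A, B, D (subtract circle equations pairwise → linear system) gives (x, y) ≈ (21.1, 53.9).
Distances from that point to each station vs reported:
  A: calculated 166.0 vs reported 166.0 → residual 0.0 km
  B: calculated 154.7 vs reported 154.7 → residual 0.0 km
  C: calculated 61.1 vs reported 24.8 → residual 36.3 km
  D: calculated 63.4 vs reported 63.4 → residual 0.0 km
A, B, D are mutually consistent (residuals ≈ 0); C is off by 36.3 km.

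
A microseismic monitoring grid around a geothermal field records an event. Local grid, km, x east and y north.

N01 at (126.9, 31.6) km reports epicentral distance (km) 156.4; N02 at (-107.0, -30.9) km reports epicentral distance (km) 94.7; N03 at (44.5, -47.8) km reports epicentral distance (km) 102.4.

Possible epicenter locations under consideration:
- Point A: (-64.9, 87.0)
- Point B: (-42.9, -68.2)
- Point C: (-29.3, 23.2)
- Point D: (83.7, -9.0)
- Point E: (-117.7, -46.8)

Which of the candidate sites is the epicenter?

For each candidate, compare |candidate − station| to the reported distance:
Point A: residuals N01 43.2, N02 30.5, N03 71.2 → max 71.2 km
Point B: residuals N01 40.6, N02 20.5, N03 12.7 → max 40.6 km
Point C: residuals N01 0.0, N02 0.0, N03 0.0 → max 0.0 km
Point D: residuals N01 97.1, N02 97.3, N03 47.2 → max 97.3 km
Point E: residuals N01 100.5, N02 75.5, N03 59.8 → max 100.5 km
Only Point C has all residuals ≈ 0.

Point C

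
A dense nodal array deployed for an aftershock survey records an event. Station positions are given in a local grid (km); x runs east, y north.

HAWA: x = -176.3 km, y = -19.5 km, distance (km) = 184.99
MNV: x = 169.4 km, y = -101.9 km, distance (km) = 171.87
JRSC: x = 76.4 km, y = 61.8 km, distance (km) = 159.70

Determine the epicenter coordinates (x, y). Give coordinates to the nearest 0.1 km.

Circle about each station: (x + 176.3)² + (y + 19.5)² = 184.99²; (x − 169.4)² + (y + 101.9)² = 171.87²; (x − 76.4)² + (y − 61.8)² = 159.70².
Subtracting the HAWA equation from the MNV and JRSC equations removes the quadratic terms:
691.4 x − 164.8 y = 12300.03
505.4 x + 162.6 y = -13088.53
Solving the 2×2 system: x ≈ -0.8, y ≈ -78.0 km.
Check against HAWA (with the unrounded x, y): √((x + 176.3)²+(y + 19.5)²) = 184.99 ≈ 184.99 km. ✓

-0.8 km east, -78.0 km north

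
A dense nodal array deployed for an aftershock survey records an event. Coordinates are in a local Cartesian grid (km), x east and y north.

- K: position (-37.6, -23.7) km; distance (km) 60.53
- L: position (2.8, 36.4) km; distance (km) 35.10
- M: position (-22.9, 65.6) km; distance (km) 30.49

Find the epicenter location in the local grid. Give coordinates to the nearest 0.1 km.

(-32.3, 36.6)

Circle about each station: (x + 37.6)² + (y + 23.7)² = 60.53²; (x − 2.8)² + (y − 36.4)² = 35.10²; (x + 22.9)² + (y − 65.6)² = 30.49².
Subtracting the K equation from the L and M equations removes the quadratic terms:
80.8 x + 120.2 y = 1789.22
29.4 x + 178.6 y = 5586.56
Solving the 2×2 system: x ≈ -32.3, y ≈ 36.6 km.
Check against K (with the unrounded x, y): √((x + 37.6)²+(y + 23.7)²) = 60.53 ≈ 60.53 km. ✓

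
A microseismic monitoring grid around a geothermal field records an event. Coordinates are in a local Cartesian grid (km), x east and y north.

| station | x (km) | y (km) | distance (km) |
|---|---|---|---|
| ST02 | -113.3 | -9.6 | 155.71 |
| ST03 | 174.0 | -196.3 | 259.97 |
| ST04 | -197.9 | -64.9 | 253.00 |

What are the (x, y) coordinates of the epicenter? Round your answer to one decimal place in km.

Circle about each station: (x + 113.3)² + (y + 9.6)² = 155.71²; (x − 174.0)² + (y + 196.3)² = 259.97²; (x + 197.9)² + (y + 64.9)² = 253.00².
Subtracting pairs of circle equations eliminates x²+y² and gives linear equations (the radical axes):
574.6 x − 373.4 y = 12541.84
-169.2 x − 110.6 y = -9316.03
Solving the 2×2 system: x ≈ 38.4, y ≈ 25.5 km.

38.4 km east, 25.5 km north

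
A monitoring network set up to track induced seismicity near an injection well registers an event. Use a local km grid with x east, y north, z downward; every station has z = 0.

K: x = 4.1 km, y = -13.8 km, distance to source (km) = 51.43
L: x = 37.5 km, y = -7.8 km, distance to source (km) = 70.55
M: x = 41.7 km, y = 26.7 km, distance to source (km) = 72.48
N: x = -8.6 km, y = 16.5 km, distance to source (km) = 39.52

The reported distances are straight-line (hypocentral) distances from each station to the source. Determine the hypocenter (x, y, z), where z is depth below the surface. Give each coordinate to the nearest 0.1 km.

x ≈ -18.3 km, y ≈ 12.5 km, depth ≈ 38.1 km

Each station gives a sphere (x−x_i)² + (y−y_i)² + z² = d_i² (stations at z=0).
Subtracting the K sphere from L and M: z² cancels, leaving linear equations in x and y:
66.8 x + 12.0 y = -1072.42
75.2 x + 81.0 y = -363.78
Solving: x ≈ -18.299, y ≈ 12.498 km (keep extra digits for the depth step; rounded: -18.3, 12.5).
Then from the K sphere: z² = 51.43² − (x − 4.1)² − (y + 13.8)² with x = -18.299, y = 12.498, so z ≈ 38.102 ≈ 38.1 km.
Check against N (with the unrounded solution): distance 39.52 ≈ 39.52 km. ✓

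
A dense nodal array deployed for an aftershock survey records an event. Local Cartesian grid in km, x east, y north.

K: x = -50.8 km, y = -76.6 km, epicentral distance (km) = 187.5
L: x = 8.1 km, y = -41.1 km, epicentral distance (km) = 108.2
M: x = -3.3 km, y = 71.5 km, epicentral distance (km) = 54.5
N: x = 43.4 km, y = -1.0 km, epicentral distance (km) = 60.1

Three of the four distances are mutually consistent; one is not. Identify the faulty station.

K

Solve using three stations at a time. Using L, M, N (subtract circle equations pairwise → linear system) gives (x, y) ≈ (49.7, 58.8).
Distances from that point to each station vs reported:
  K: calculated 168.6 vs reported 187.5 → residual 18.9 km
  L: calculated 108.2 vs reported 108.2 → residual 0.0 km
  M: calculated 54.5 vs reported 54.5 → residual 0.0 km
  N: calculated 60.1 vs reported 60.1 → residual 0.0 km
L, M, N are mutually consistent (residuals ≈ 0); K is off by 18.9 km.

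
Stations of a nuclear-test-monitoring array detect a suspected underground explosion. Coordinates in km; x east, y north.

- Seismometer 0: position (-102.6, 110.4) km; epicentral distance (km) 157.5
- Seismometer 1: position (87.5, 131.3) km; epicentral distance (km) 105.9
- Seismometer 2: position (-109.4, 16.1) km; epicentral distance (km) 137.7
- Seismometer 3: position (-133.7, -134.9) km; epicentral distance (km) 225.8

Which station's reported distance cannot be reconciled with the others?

Solve using three stations at a time. Using Seismometer 0, Seismometer 2, Seismometer 3 (subtract circle equations pairwise → linear system) gives (x, y) ≈ (27.8, 22.6).
Distances from that point to each station vs reported:
  Seismometer 0: calculated 157.2 vs reported 157.5 → residual 0.3 km
  Seismometer 1: calculated 124.0 vs reported 105.9 → residual 18.1 km
  Seismometer 2: calculated 137.3 vs reported 137.7 → residual 0.4 km
  Seismometer 3: calculated 225.6 vs reported 225.8 → residual 0.2 km
Seismometer 0, Seismometer 2, Seismometer 3 are mutually consistent (residuals ≈ 0); Seismometer 1 is off by 18.1 km.

Seismometer 1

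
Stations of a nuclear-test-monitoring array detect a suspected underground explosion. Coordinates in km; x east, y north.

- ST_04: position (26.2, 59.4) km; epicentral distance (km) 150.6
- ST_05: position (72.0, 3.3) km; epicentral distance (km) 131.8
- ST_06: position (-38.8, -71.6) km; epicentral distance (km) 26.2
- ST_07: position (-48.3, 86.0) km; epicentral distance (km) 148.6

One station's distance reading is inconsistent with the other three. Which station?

Solve using three stations at a time. Using ST_04, ST_06, ST_07 (subtract circle equations pairwise → linear system) gives (x, y) ≈ (-63.1, -61.9).
Distances from that point to each station vs reported:
  ST_04: calculated 150.6 vs reported 150.6 → residual 0.0 km
  ST_05: calculated 150.0 vs reported 131.8 → residual 18.2 km
  ST_06: calculated 26.2 vs reported 26.2 → residual 0.0 km
  ST_07: calculated 148.6 vs reported 148.6 → residual 0.0 km
ST_04, ST_06, ST_07 are mutually consistent (residuals ≈ 0); ST_05 is off by 18.2 km.

ST_05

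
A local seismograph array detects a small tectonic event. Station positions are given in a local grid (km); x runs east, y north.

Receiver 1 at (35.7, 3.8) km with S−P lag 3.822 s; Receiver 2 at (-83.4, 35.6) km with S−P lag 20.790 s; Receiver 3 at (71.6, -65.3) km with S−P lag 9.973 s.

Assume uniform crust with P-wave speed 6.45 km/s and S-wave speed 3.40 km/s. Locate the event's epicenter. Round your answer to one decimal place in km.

Distance from S−P lag: d = Δt · v_P v_S / (v_P − v_S) = Δt · (6.45·3.40)/(6.45−3.40) ≈ 7.1902·Δt.
So d_Receiver 1 = 27.48, d_Receiver 2 = 149.48, d_Receiver 3 = 71.71 km.
Circle about each station: (x − 35.7)² + (y − 3.8)² = 27.48²; (x + 83.4)² + (y − 35.6)² = 149.48²; (x − 71.6)² + (y + 65.3)² = 71.71².
Subtracting the Receiver 1 equation from the Receiver 2 and Receiver 3 equations removes the quadratic terms:
-238.2 x + 63.6 y = -14655.13
71.8 x − 138.2 y = 3714.55
Solving the 2×2 system: x ≈ 63.1, y ≈ 5.9 km.
Check against Receiver 1 (with the unrounded x, y): √((x − 35.7)²+(y − 3.8)²) = 27.48 ≈ 27.48 km. ✓

(63.1, 5.9)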